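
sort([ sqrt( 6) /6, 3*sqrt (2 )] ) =[ sqrt( 6) /6, 3*sqrt (2 )]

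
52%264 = 52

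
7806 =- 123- - 7929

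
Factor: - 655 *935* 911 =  - 5^2*11^1*17^1*131^1*911^1 = - 557919175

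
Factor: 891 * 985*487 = 3^4 * 5^1*11^1*197^1*487^1 = 427408245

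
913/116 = 913/116 = 7.87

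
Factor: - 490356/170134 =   -  954/331 = -2^1*3^2*53^1*331^( - 1 )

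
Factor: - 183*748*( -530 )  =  2^3*3^1* 5^1*11^1 * 17^1*53^1*61^1 = 72548520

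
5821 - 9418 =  - 3597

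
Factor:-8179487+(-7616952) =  - 15796439 = - 41^1*385279^1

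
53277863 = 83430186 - 30152323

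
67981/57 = 1192 +37/57 = 1192.65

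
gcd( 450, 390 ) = 30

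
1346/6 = 673/3 = 224.33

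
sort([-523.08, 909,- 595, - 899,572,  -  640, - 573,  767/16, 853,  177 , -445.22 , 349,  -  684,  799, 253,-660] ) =[ - 899,  -  684 , - 660,  -  640, - 595 ,-573, - 523.08,-445.22 , 767/16, 177, 253,  349, 572,799, 853, 909 ]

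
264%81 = 21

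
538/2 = 269 = 269.00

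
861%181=137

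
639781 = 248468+391313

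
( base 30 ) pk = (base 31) oq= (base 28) RE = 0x302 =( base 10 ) 770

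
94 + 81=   175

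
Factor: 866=2^1 * 433^1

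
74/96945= 74/96945 = 0.00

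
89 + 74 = 163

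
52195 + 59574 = 111769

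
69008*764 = 52722112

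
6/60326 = 3/30163 = 0.00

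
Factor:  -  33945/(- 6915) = 31^1 * 73^1*461^(-1) =2263/461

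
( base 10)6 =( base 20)6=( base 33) 6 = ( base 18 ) 6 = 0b110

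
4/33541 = 4/33541 = 0.00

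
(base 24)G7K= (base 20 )13A4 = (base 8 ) 22274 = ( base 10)9404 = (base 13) 4385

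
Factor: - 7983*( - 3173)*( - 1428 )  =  -2^2*3^3 * 7^1 * 17^1*19^1*167^1*887^1 = -36171324252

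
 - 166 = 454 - 620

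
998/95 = 998/95 = 10.51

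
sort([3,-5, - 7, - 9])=[ - 9,-7 , - 5,  3]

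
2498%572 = 210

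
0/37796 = 0 = 0.00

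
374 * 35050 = 13108700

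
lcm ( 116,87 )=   348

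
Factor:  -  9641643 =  - 3^1 * 11^2*26561^1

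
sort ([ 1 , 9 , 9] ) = [ 1,  9,9]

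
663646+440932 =1104578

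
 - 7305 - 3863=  - 11168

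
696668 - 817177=-120509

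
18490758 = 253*73086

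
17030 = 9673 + 7357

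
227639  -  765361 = - 537722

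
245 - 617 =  - 372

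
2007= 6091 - 4084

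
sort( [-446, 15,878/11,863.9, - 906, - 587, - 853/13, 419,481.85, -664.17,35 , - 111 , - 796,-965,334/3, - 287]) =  [  -  965,-906, - 796, - 664.17,-587, - 446, - 287, - 111, - 853/13,15, 35, 878/11,334/3,419,481.85,863.9]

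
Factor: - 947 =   -  947^1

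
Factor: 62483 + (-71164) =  - 8681^1 = - 8681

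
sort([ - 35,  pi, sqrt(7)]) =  [ - 35, sqrt (7)  ,  pi ]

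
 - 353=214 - 567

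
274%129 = 16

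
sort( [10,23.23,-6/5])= [- 6/5 , 10,23.23]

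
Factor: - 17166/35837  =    -  2^1*3^1*2861^1*35837^( - 1)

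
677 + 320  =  997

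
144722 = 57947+86775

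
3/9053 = 3/9053 = 0.00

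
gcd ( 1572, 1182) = 6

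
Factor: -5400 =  - 2^3*3^3*5^2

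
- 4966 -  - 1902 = - 3064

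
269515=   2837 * 95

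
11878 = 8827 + 3051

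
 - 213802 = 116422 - 330224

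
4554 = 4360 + 194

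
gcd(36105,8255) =5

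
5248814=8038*653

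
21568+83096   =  104664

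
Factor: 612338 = 2^1*306169^1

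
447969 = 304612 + 143357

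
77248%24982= 2302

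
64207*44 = 2825108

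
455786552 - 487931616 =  - 32145064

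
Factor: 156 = 2^2*3^1* 13^1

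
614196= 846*726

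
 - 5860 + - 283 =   -  6143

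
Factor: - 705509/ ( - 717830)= 2^ (-1) * 5^ ( - 1 )*7^1*23^( - 1)* 3121^( - 1)*100787^1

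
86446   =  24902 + 61544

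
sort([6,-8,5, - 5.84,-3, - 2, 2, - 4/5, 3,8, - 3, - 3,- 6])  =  [ - 8,-6,-5.84,-3 ,-3,-3, - 2,-4/5, 2,3, 5, 6,8]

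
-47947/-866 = 47947/866 =55.37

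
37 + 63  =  100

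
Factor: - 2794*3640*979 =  - 9956586640 = - 2^4*5^1*7^1*11^2*13^1*89^1 * 127^1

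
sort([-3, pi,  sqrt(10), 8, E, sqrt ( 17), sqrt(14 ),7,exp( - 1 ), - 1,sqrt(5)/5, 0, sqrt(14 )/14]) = [ - 3, - 1, 0, sqrt( 14) /14,exp(-1 ) , sqrt( 5)/5, E,  pi,sqrt( 10), sqrt( 14 ), sqrt(17 ), 7, 8 ]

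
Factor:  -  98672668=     -  2^2*23^1*97^1*11057^1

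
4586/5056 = 2293/2528=0.91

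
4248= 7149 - 2901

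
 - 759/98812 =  - 1 + 98053/98812 = - 0.01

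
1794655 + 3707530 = 5502185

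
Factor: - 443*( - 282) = 2^1*3^1*47^1*443^1= 124926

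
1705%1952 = 1705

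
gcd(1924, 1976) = 52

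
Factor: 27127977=3^1*47^1  *421^1*457^1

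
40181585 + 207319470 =247501055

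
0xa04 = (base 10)2564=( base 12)1598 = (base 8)5004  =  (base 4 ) 220010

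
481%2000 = 481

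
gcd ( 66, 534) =6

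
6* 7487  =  44922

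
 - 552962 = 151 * (  -  3662 ) 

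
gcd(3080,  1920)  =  40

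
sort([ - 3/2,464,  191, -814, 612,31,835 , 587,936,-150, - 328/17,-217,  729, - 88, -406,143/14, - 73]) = [ - 814, - 406, - 217,-150,- 88, - 73, - 328/17, - 3/2,  143/14, 31,  191,464, 587,612,729,835,  936] 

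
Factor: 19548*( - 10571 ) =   -  206641908 = -2^2 * 3^3*11^1*31^2*181^1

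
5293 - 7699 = -2406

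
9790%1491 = 844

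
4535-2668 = 1867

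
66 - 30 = 36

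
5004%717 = 702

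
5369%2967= 2402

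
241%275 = 241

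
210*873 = 183330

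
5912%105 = 32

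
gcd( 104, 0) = 104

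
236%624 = 236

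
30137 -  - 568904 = 599041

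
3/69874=3/69874=0.00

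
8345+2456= 10801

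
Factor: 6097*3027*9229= 3^1*7^1*11^1*13^1*67^1*839^1*1009^1 = 170326907751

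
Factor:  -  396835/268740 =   -  79367/53748 = - 2^( - 2) * 3^( -2)*1493^( - 1 )*79367^1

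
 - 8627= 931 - 9558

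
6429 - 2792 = 3637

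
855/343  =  855/343= 2.49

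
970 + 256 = 1226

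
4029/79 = 51 =51.00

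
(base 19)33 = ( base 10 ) 60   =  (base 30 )20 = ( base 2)111100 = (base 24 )2C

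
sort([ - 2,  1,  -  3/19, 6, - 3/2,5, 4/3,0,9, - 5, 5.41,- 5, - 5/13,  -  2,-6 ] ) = [-6, - 5,  -  5,-2,-2,-3/2, - 5/13 , - 3/19,0, 1, 4/3,5,5.41,6,  9 ] 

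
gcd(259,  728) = 7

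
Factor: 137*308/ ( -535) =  - 2^2*5^( - 1 )*7^1 * 11^1 * 107^ ( - 1) *137^1 = - 42196/535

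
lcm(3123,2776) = 24984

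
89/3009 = 89/3009 = 0.03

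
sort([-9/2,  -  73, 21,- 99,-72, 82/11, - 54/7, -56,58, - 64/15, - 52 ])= [-99, - 73, - 72 ,-56, - 52,-54/7,-9/2,-64/15, 82/11,  21,58] 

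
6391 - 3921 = 2470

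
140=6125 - 5985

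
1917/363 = 5  +  34/121  =  5.28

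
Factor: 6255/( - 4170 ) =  - 3/2 = - 2^(  -  1)*3^1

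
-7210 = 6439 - 13649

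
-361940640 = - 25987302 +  - 335953338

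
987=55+932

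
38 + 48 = 86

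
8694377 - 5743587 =2950790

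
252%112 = 28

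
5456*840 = 4583040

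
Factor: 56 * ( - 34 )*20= -2^6*5^1*7^1 * 17^1 = - 38080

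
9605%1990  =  1645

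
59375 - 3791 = 55584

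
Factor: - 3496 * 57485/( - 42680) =11^(  -  1)*19^1*23^1*97^(-1)*11497^1 = 5024189/1067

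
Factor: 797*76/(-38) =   -  2^1*797^1 = - 1594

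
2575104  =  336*7664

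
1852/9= 1852/9 = 205.78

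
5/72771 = 5/72771 = 0.00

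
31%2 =1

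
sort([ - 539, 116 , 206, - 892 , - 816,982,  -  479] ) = [-892, - 816, - 539, - 479,116, 206,982 ] 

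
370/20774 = 185/10387 = 0.02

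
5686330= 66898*85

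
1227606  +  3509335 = 4736941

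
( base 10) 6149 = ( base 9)8382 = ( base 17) 144C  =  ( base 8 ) 14005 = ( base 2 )1100000000101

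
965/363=2+239/363 = 2.66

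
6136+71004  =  77140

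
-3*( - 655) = 1965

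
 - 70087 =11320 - 81407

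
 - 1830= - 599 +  - 1231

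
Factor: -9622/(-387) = 2^1*3^(-2) * 17^1*43^(  -  1)*283^1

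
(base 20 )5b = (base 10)111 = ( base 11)a1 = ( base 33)3c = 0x6F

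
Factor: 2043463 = 419^1 * 4877^1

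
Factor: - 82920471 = -3^1*27640157^1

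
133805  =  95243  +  38562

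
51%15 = 6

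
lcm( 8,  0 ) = 0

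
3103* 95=294785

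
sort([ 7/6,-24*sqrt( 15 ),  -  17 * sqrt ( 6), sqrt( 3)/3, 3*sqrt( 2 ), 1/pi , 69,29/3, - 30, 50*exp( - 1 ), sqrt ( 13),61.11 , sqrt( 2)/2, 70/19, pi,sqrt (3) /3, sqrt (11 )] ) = [ - 24*sqrt( 15), - 17*sqrt( 6 ), - 30,1/pi,sqrt( 3)/3,  sqrt( 3)/3,sqrt(2)/2 , 7/6,pi, sqrt( 11 ), sqrt(13 ),70/19,3*sqrt( 2), 29/3,  50*exp ( - 1 ),61.11,69]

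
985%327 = 4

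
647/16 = 40 + 7/16=40.44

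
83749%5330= 3799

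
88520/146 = 44260/73 = 606.30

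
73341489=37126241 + 36215248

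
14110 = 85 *166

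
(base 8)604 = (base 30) cs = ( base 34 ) BE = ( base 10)388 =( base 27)ea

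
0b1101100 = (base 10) 108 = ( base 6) 300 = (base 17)66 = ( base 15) 73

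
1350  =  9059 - 7709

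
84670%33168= 18334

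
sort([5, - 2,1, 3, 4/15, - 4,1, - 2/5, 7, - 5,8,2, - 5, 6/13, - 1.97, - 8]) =[ - 8,-5,- 5 , -4, - 2 ,-1.97, - 2/5, 4/15, 6/13, 1, 1 , 2, 3,  5,7, 8 ] 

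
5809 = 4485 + 1324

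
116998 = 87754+29244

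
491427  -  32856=458571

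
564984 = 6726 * 84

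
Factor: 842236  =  2^2*239^1*881^1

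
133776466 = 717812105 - 584035639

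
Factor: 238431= 3^1*19^1*47^1*89^1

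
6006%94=84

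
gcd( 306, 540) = 18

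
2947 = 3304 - 357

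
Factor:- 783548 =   -  2^2*195887^1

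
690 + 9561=10251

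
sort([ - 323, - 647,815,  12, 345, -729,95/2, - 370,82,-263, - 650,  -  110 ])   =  [ - 729, - 650, - 647,- 370, - 323,-263, - 110,  12,95/2,  82,345  ,  815 ]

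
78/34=39/17 = 2.29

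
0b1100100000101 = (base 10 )6405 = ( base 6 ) 45353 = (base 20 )G05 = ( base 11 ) 48A3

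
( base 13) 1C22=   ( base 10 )4253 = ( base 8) 10235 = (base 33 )3TT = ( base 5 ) 114003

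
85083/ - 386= - 85083/386 = -220.42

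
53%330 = 53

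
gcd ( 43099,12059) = 1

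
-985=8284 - 9269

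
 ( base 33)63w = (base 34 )5Q1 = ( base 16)1A09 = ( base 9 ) 10125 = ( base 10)6665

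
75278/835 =75278/835 = 90.15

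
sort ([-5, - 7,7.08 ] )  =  [ - 7, - 5,7.08 ] 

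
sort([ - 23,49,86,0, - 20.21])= [  -  23, - 20.21 , 0, 49 , 86]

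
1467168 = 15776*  93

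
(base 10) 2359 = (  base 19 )6A3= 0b100100110111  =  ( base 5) 33414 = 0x937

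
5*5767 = 28835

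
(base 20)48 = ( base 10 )88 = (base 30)2S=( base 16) 58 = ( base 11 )80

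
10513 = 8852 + 1661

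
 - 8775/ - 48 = 182 + 13/16 = 182.81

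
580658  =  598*971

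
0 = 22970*0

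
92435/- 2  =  -46218 + 1/2 = - 46217.50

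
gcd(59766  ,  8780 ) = 2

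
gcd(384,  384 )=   384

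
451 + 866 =1317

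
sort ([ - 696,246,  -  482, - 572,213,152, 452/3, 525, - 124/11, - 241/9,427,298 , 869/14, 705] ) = [ - 696, - 572, - 482 , - 241/9 , - 124/11, 869/14, 452/3,  152 , 213,246,298,427,525, 705 ]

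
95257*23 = 2190911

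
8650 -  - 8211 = 16861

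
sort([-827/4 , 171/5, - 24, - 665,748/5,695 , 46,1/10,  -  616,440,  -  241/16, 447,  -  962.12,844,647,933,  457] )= [ - 962.12,  -  665, - 616 , - 827/4,-24, - 241/16, 1/10 , 171/5,46,748/5,440, 447,457,647, 695 , 844, 933] 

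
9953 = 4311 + 5642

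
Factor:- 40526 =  - 2^1*23^1*881^1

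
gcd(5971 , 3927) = 7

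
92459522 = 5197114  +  87262408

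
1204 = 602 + 602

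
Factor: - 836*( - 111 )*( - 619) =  - 57440724 = - 2^2*3^1*11^1*19^1*37^1*619^1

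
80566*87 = 7009242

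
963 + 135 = 1098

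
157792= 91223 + 66569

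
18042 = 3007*6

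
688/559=16/13  =  1.23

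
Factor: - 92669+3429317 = 2^3*3^1*7^1*19861^1  =  3336648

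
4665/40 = 116 + 5/8 = 116.62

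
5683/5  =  5683/5 =1136.60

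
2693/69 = 2693/69 = 39.03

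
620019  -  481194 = 138825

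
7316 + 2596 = 9912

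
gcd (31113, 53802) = 9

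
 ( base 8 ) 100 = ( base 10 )64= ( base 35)1T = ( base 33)1V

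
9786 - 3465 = 6321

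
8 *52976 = 423808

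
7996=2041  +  5955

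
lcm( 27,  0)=0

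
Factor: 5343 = 3^1*13^1*137^1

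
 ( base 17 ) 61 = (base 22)4f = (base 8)147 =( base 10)103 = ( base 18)5d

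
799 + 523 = 1322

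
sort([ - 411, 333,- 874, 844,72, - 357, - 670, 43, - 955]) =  [ - 955, - 874, - 670,  -  411, - 357, 43,72, 333,844]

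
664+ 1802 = 2466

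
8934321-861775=8072546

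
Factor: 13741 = 7^1*13^1*151^1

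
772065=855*903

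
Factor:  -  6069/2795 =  - 3^1*5^( - 1 )*7^1*13^( - 1 )*17^2*43^( - 1)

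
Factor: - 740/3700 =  - 5^ (  -  1 ) = - 1/5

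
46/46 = 1 = 1.00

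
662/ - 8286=-1 + 3812/4143 = -0.08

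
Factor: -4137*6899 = - 28541163 = - 3^1*7^1 * 197^1*6899^1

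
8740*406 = 3548440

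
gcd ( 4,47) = 1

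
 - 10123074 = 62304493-72427567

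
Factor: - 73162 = - 2^1*157^1 * 233^1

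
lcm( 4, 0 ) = 0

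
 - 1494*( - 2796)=4177224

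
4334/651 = 4334/651 = 6.66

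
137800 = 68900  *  2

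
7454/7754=3727/3877 = 0.96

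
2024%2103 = 2024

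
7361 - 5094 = 2267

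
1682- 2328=  -  646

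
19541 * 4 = 78164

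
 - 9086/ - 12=757+1/6= 757.17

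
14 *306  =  4284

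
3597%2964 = 633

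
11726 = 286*41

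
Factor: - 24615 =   -  3^2 * 5^1 * 547^1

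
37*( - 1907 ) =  -70559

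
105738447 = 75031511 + 30706936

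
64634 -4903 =59731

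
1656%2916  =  1656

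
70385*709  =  49902965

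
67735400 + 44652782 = 112388182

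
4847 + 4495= 9342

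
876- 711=165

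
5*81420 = 407100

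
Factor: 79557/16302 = 2^(  -  1)*11^(-1)*13^( - 1)*19^( - 1) * 23^1*1153^1 =26519/5434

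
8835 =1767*5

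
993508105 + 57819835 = 1051327940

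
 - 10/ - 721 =10/721 = 0.01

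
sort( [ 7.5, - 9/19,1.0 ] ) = [-9/19, 1.0 , 7.5]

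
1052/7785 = 1052/7785 = 0.14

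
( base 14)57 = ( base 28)2l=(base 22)3b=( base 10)77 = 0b1001101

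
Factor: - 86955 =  - 3^1*5^1*11^1*17^1*31^1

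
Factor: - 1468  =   - 2^2*367^1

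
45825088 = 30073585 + 15751503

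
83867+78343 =162210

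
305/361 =305/361 = 0.84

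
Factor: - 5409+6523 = 1114 = 2^1*557^1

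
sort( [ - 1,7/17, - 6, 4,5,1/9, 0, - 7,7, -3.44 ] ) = [ - 7, - 6 , - 3.44, - 1, 0, 1/9, 7/17,4,5,7]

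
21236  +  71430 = 92666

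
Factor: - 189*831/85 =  - 157059/85 = - 3^4*5^ ( - 1)*7^1*17^( - 1 )*277^1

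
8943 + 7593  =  16536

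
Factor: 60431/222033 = 89/327 = 3^( - 1)*89^1*109^(- 1)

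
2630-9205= - 6575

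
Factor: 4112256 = 2^7*3^1 * 10709^1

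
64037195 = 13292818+50744377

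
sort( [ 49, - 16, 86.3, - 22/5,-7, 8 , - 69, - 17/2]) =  [ - 69, - 16, - 17/2, - 7 , - 22/5, 8,49, 86.3] 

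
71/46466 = 71/46466 = 0.00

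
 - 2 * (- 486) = 972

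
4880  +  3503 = 8383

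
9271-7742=1529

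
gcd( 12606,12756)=6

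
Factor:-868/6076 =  -1/7 = - 7^ (-1 )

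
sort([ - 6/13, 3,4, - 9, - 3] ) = [-9,-3, - 6/13, 3,4]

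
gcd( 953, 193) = 1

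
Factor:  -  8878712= - 2^3*1109839^1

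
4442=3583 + 859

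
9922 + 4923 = 14845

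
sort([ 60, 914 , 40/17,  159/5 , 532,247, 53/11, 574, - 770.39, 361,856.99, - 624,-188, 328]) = [ - 770.39,  -  624 ,-188, 40/17 , 53/11,159/5, 60,247, 328,  361,  532,574, 856.99,914]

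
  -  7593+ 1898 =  - 5695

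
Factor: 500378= 2^1*17^1 * 14717^1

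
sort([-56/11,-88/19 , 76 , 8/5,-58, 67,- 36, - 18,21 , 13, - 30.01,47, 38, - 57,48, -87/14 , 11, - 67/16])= [- 58, -57, - 36, - 30.01,  -  18, -87/14,  -  56/11,  -  88/19 ,-67/16,  8/5, 11,13,21, 38,47, 48, 67, 76 ] 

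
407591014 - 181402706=226188308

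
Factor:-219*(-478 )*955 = 99971310=2^1*3^1 * 5^1*73^1*191^1*239^1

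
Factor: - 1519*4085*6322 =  - 39228737030=- 2^1*5^1*7^2*19^1*29^1*31^1*43^1 * 109^1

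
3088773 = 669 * 4617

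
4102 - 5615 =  - 1513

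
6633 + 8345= 14978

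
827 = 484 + 343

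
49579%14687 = 5518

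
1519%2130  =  1519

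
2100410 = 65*32314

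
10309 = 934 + 9375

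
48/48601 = 48/48601= 0.00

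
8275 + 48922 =57197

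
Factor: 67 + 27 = 2^1*47^1 = 94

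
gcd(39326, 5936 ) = 742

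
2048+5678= 7726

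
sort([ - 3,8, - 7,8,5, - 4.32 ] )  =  [ - 7, - 4.32, - 3, 5,8,  8]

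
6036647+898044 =6934691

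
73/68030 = 73/68030 = 0.00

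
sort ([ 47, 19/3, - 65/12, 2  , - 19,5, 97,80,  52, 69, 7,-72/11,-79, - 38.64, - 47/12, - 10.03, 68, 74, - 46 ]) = [-79,-46,- 38.64,- 19,  -  10.03, - 72/11,-65/12, - 47/12,  2,5,19/3, 7, 47 , 52,68,69, 74, 80,  97]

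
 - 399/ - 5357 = 399/5357 = 0.07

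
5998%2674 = 650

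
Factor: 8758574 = 2^1 * 11^1*398117^1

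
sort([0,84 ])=[ 0, 84]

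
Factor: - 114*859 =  - 97926= - 2^1*3^1 *19^1*859^1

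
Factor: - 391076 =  - 2^2 * 7^1 * 13967^1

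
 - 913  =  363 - 1276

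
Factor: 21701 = 21701^1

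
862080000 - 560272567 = 301807433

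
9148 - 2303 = 6845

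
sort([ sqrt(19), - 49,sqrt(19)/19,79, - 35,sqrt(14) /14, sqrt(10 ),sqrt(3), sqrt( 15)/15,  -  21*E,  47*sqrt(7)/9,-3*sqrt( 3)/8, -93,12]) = [ - 93 , - 21 * E, - 49, - 35,  -  3*sqrt( 3)/8,sqrt( 19) /19,sqrt( 15)/15,sqrt (14 ) /14, sqrt (3), sqrt(10),sqrt(19), 12, 47*sqrt(7)/9,79]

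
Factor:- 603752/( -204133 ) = 2^3*163^1*463^1*204133^( - 1 ) 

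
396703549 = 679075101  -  282371552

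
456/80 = 57/10 = 5.70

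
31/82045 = 31/82045 =0.00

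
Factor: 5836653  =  3^2*179^1 * 3623^1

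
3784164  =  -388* ( - 9753)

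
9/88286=9/88286  =  0.00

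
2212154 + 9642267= 11854421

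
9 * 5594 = 50346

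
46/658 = 23/329 = 0.07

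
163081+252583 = 415664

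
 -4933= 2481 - 7414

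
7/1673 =1/239 =0.00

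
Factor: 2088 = 2^3*3^2*29^1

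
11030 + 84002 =95032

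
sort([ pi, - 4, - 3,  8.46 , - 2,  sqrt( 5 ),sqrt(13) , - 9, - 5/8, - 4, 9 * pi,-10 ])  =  [ - 10, - 9, - 4,-4 , - 3, - 2,-5/8, sqrt( 5 ), pi,sqrt( 13),8.46,9*pi]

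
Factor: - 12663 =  - 3^3*7^1*67^1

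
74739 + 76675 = 151414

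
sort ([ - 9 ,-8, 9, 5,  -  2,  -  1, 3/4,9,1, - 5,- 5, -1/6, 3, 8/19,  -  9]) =[-9, - 9, - 8,-5, - 5,-2,-1,  -  1/6, 8/19 , 3/4, 1,3, 5, 9, 9] 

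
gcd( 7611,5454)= 3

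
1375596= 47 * 29268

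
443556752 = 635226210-191669458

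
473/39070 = 473/39070 = 0.01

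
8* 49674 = 397392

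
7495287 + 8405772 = 15901059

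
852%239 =135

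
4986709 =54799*91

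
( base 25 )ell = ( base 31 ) 9KR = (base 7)36050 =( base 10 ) 9296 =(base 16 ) 2450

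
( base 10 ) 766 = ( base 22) 1ci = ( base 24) 17M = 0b1011111110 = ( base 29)QC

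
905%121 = 58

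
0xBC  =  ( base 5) 1223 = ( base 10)188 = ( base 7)356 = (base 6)512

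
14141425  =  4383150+9758275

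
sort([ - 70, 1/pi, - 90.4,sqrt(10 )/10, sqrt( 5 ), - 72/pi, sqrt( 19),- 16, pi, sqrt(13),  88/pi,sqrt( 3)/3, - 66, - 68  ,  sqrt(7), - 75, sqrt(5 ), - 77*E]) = [  -  77*E, - 90.4, - 75, - 70, - 68, - 66 , - 72/pi,  -  16,  sqrt (10) /10, 1/pi, sqrt(3 )/3,sqrt( 5 ), sqrt( 5),sqrt ( 7 ), pi,sqrt( 13 ), sqrt( 19), 88/pi]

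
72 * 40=2880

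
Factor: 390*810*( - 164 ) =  - 2^4 *3^5*5^2*13^1 * 41^1 = - 51807600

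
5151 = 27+5124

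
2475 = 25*99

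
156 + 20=176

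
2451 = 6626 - 4175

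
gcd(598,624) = 26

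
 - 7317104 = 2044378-9361482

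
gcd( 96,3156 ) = 12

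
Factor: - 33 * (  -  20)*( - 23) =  - 2^2*3^1*5^1 * 11^1*23^1 = - 15180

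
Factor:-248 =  - 2^3*31^1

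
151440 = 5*30288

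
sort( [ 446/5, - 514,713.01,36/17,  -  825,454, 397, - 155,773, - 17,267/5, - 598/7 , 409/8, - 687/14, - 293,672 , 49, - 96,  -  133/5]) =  [ - 825 , - 514,- 293,  -  155,-96, - 598/7, - 687/14, - 133/5,  -  17,36/17, 49,409/8, 267/5, 446/5,397,454,672,713.01,773]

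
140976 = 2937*48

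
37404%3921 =2115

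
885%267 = 84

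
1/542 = 1/542  =  0.00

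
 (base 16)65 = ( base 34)2X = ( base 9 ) 122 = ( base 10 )101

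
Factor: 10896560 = 2^4 * 5^1 * 136207^1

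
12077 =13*929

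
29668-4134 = 25534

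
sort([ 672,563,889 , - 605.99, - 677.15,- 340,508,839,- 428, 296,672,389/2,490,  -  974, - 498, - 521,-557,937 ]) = [-974, - 677.15,-605.99,-557, - 521, - 498, - 428, - 340,389/2,296,490, 508, 563,672 , 672, 839,  889,937 ] 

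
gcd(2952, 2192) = 8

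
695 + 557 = 1252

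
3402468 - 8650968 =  - 5248500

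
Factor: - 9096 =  - 2^3*3^1*379^1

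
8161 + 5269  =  13430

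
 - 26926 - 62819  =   - 89745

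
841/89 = 9 + 40/89 = 9.45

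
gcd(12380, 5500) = 20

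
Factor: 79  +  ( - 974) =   -  895 = - 5^1*179^1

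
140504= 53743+86761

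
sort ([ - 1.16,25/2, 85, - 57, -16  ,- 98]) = [ - 98, - 57, - 16, - 1.16,25/2,  85]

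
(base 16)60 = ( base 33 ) 2U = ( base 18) 56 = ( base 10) 96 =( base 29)39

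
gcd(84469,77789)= 1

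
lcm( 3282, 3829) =22974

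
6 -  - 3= 9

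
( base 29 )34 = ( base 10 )91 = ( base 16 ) 5B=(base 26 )3d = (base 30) 31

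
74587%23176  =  5059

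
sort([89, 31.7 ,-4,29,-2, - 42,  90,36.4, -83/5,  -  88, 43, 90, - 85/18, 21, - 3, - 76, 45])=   [  -  88,-76, - 42, - 83/5, - 85/18, - 4, -3, - 2, 21,29,31.7 , 36.4,43, 45 , 89, 90,90]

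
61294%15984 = 13342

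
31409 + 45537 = 76946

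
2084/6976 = 521/1744 = 0.30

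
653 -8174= - 7521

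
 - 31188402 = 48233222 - 79421624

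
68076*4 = 272304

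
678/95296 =339/47648 = 0.01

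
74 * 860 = 63640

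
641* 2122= 1360202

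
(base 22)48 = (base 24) 40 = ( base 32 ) 30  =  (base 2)1100000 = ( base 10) 96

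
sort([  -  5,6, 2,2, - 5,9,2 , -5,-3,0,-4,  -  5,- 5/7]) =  [ - 5, - 5, - 5,-5, - 4, - 3,-5/7,0,2,2,2,6, 9]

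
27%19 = 8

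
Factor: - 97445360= - 2^4 * 5^1*17^1*137^1*523^1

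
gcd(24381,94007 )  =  1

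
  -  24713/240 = -24713/240 = -102.97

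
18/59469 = 6/19823 = 0.00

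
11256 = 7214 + 4042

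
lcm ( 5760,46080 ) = 46080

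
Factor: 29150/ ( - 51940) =-2^( - 1)  *5^1 *7^ ( - 2)*11^1  =  -55/98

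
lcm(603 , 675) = 45225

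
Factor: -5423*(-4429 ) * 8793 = 211194380331 = 3^2*11^1* 17^1*29^1*43^1*103^1*977^1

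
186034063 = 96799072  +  89234991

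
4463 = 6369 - 1906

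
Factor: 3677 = 3677^1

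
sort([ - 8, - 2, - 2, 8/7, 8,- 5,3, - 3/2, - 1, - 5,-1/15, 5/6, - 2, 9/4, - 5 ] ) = [ - 8, - 5, - 5,  -  5, - 2, - 2, - 2, - 3/2, - 1, - 1/15, 5/6, 8/7, 9/4, 3,  8 ] 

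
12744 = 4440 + 8304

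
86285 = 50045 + 36240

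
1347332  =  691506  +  655826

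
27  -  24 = 3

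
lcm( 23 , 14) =322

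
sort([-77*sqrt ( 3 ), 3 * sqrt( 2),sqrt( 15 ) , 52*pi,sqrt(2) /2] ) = [-77*sqrt( 3),sqrt (2)/2 , sqrt(15), 3*sqrt( 2 ), 52 * pi ]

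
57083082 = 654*87283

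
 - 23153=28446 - 51599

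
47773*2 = 95546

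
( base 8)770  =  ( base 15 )239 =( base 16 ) 1F8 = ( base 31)G8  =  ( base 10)504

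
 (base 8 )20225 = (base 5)231331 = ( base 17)1beb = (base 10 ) 8341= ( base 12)49B1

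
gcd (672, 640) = 32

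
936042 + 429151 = 1365193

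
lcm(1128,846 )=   3384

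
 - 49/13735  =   - 49/13735 =- 0.00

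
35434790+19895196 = 55329986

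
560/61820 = 28/3091 = 0.01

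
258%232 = 26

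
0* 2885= 0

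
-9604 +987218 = 977614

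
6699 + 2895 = 9594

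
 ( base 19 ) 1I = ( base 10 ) 37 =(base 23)1E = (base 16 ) 25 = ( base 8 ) 45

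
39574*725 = 28691150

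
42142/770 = 54 + 281/385 = 54.73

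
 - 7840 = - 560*14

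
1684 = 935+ 749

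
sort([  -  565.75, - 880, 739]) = [ - 880,  -  565.75, 739] 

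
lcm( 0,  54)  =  0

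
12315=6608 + 5707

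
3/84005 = 3/84005 = 0.00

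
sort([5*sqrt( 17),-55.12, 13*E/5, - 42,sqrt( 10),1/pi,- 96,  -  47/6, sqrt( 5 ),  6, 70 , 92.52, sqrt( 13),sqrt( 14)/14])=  [-96, - 55.12, - 42,  -  47/6,sqrt( 14 )/14, 1/pi,sqrt(5),sqrt( 10 ),sqrt(13),6,13*E/5,5 * sqrt( 17),70,92.52]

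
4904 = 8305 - 3401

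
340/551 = 340/551=   0.62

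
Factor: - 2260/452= - 5  =  - 5^1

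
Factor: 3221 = 3221^1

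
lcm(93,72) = 2232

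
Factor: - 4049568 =-2^5 * 3^3*43^1*109^1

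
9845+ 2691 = 12536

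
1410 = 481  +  929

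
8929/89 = 8929/89 = 100.33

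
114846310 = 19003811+95842499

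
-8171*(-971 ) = 7934041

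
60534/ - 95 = -638 + 4/5= - 637.20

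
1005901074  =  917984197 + 87916877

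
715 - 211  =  504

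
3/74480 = 3/74480 = 0.00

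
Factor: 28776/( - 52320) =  - 2^( - 2 ) * 5^(-1) * 11^1= - 11/20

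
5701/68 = 5701/68 = 83.84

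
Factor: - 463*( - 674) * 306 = 2^2*3^2*17^1 * 337^1*463^1 = 95490972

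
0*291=0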